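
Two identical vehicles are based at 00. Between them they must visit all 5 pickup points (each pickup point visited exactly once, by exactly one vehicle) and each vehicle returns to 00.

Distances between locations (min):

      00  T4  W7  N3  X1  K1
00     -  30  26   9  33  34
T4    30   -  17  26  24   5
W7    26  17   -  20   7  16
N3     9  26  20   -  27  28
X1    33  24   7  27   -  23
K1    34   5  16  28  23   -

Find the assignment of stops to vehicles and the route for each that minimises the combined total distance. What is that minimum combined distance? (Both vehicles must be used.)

Try each way of splitting the stops between the two vehicles (each non-empty) and, for each split, find the best tour for each vehicle:
  {T4} + {W7, N3, X1, K1}: 60 + 93 = 153
  {W7} + {T4, N3, X1, K1}: 52 + 94 = 146
  {T4, W7} + {N3, X1, K1}: 73 + 93 = 166
  {N3} + {T4, W7, X1, K1}: 18 + 91 = 109
  {T4, N3} + {W7, X1, K1}: 65 + 90 = 155
  {W7, N3} + {T4, X1, K1}: 55 + 91 = 146
  … (15 splits in total)
Best: vehicle 1 00 → N3 → 00 = 18; vehicle 2 00 → T4 → K1 → W7 → X1 → 00 = 91; combined 109.

Minimum combined distance: 109 min.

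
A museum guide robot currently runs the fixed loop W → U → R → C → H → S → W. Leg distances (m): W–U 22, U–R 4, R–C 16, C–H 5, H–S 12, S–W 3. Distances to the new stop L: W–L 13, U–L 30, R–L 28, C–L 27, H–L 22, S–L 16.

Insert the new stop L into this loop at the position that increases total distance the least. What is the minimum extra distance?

Adding 21 m by placing L on the W–U leg.

Insertion cost between consecutive stops i–j is d(i,L) + d(L,j) − d(i,j):
  between W and U: 13 + 30 − 22 = 21
  between U and R: 30 + 28 − 4 = 54
  between R and C: 28 + 27 − 16 = 39
  between C and H: 27 + 22 − 5 = 44
  between H and S: 22 + 16 − 12 = 26
  between S and W: 16 + 13 − 3 = 26
Cheapest insertion is between W and U, adding 21.
New total = 62 + 21 = 83.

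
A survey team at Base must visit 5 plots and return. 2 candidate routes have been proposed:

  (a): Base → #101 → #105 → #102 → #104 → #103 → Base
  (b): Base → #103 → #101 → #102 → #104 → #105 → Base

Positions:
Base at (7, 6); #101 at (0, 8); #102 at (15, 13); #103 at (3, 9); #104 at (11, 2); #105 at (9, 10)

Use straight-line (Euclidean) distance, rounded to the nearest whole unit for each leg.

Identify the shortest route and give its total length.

(a): 7 + 9 + 7 + 12 + 11 + 5 = 51
(b): 5 + 3 + 16 + 12 + 8 + 4 = 48

Shortest is (b), total 48.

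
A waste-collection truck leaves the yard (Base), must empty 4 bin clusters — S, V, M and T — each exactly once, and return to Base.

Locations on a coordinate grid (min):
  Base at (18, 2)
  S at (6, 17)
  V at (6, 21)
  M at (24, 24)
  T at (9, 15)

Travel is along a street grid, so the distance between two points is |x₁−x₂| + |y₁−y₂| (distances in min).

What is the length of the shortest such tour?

80 min — the shortest possible round trip.

There are 12 distinct closed tours to check (reversals are equivalent).
Base→S→V→M→T→Base: 27+4+21+24+22 = 98
Base→S→V→T→M→Base: 27+4+9+24+28 = 92
Base→S→M→V→T→Base: 27+25+21+9+22 = 104
Base→S→M→T→V→Base: 27+25+24+9+31 = 116
Base→S→T→V→M→Base: 27+5+9+21+28 = 90
Base→S→T→M→V→Base: 27+5+24+21+31 = 108
Base→V→S→M→T→Base: 31+4+25+24+22 = 106
Base→V→S→T→M→Base: 31+4+5+24+28 = 92
Base→V→M→S→T→Base: 31+21+25+5+22 = 104
Base→V→T→S→M→Base: 31+9+5+25+28 = 98
Base→M→S→V→T→Base: 28+25+4+9+22 = 88
Base→M→V→S→T→Base: 28+21+4+5+22 = 80
The minimum is 80.
One optimal route: Base → M → V → S → T → Base (or its reverse).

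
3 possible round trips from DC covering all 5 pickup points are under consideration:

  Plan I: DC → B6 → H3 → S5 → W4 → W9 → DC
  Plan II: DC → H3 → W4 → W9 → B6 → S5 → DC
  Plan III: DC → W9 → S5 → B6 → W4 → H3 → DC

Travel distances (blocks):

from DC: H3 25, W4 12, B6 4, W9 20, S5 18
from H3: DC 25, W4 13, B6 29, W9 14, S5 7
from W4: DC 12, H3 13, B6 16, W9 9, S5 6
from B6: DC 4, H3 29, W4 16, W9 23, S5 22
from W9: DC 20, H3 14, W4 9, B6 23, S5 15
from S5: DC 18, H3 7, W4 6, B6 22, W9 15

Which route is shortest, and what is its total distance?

75 blocks — Plan I is the shortest.

Plan I: 4 + 29 + 7 + 6 + 9 + 20 = 75
Plan II: 25 + 13 + 9 + 23 + 22 + 18 = 110
Plan III: 20 + 15 + 22 + 16 + 13 + 25 = 111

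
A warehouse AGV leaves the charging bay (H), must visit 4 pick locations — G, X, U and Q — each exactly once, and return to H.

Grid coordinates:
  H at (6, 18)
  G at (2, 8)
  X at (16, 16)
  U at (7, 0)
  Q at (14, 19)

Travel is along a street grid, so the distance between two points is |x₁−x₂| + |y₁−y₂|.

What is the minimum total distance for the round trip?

66 — the shortest possible round trip.

H→G→X→U→Q→H: 14+22+25+26+9 = 96
H→G→X→Q→U→H: 14+22+5+26+19 = 86
H→G→U→X→Q→H: 14+13+25+5+9 = 66
H→G→U→Q→X→H: 14+13+26+5+12 = 70
H→G→Q→X→U→H: 14+23+5+25+19 = 86
H→G→Q→U→X→H: 14+23+26+25+12 = 100
H→X→G→U→Q→H: 12+22+13+26+9 = 82
H→X→G→Q→U→H: 12+22+23+26+19 = 102
H→X→U→G→Q→H: 12+25+13+23+9 = 82
H→X→Q→G→U→H: 12+5+23+13+19 = 72
H→U→G→X→Q→H: 19+13+22+5+9 = 68
H→U→X→G→Q→H: 19+25+22+23+9 = 98
The minimum is 66.
One optimal route: H → G → U → X → Q → H (or its reverse).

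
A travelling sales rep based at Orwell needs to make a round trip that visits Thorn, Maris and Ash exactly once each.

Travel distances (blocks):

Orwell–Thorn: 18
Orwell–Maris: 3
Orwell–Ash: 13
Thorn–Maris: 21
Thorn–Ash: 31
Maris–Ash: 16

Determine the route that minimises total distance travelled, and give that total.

There are 3 distinct closed tours to check (reversals are equivalent).
Orwell→Thorn→Maris→Ash→Orwell: 18+21+16+13 = 68
Orwell→Thorn→Ash→Maris→Orwell: 18+31+16+3 = 68
Orwell→Maris→Thorn→Ash→Orwell: 3+21+31+13 = 68
The minimum is 68.
One optimal route: Orwell → Thorn → Maris → Ash → Orwell (or its reverse).

Shortest round trip = 68 blocks.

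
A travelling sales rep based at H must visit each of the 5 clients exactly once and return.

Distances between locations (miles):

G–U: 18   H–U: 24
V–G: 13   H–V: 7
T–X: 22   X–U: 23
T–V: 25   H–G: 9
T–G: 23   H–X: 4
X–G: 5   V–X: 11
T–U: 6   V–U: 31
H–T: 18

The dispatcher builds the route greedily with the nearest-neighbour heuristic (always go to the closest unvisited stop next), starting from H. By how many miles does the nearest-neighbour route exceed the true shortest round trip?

Excess over optimum: 12 miles.

H: X=4, V=7, G=9, T=18, U=24 ⇒ X
X: G=5, V=11, T=22, U=23 ⇒ G
G: V=13, U=18, T=23 ⇒ V
V: T=25, U=31 ⇒ T
T: U=6 ⇒ U
NN route H → X → G → V → T → U → H costs 77.
Optimal: H → T → U → G → X → V → H costs 65 (by enumerating all 60 distinct tours).
Excess = 77 − 65 = 12.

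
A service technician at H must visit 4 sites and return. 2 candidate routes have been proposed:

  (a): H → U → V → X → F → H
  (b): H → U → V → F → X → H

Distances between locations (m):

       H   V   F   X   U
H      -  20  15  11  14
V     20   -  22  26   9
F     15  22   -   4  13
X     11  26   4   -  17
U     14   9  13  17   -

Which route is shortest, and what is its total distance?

(a): 14 + 9 + 26 + 4 + 15 = 68
(b): 14 + 9 + 22 + 4 + 11 = 60

Shortest is (b), total 60 m.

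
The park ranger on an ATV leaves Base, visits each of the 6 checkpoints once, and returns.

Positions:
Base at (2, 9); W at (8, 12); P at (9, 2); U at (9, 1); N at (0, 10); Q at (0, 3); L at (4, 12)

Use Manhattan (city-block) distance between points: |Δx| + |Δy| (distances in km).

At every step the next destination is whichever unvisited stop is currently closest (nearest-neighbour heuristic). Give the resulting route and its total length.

From Base: distances to unvisited — N=3, L=5, Q=8, W=9, P=14, U=15. Nearest is N (3).
From N: distances to unvisited — L=6, Q=7, W=10, P=17, U=18. Nearest is L (6).
From L: distances to unvisited — W=4, Q=13, P=15, U=16. Nearest is W (4).
From W: distances to unvisited — P=11, U=12, Q=17. Nearest is P (11).
From P: distances to unvisited — U=1, Q=10. Nearest is U (1).
From U: distances to unvisited — Q=11. Nearest is Q (11).
Return Q→Base: 8.
Total = 3 + 6 + 4 + 11 + 1 + 11 + 8 = 44.

Total distance 44 km via the nearest-neighbour route Base → N → L → W → P → U → Q → Base.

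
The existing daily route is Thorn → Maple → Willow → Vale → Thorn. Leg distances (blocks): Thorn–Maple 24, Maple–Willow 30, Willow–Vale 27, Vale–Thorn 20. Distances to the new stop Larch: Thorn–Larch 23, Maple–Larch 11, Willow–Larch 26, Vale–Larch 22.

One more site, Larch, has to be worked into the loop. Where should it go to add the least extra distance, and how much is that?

Insertion cost between consecutive stops i–j is d(i,Larch) + d(Larch,j) − d(i,j):
  between Thorn and Maple: 23 + 11 − 24 = 10
  between Maple and Willow: 11 + 26 − 30 = 7
  between Willow and Vale: 26 + 22 − 27 = 21
  between Vale and Thorn: 22 + 23 − 20 = 25
Cheapest insertion is between Maple and Willow, adding 7.
New total = 101 + 7 = 108.

Adding 7 blocks by placing Larch on the Maple–Willow leg.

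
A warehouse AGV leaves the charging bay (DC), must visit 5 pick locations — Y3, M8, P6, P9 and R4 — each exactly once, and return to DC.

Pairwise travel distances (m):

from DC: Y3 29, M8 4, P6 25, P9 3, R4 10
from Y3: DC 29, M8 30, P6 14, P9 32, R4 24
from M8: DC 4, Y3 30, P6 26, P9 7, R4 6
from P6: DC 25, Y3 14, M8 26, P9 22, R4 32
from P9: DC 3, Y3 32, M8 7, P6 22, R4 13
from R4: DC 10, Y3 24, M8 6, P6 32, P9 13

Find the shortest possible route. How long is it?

With 5 stops there are 5!/2 = 60 distinct round trips (a route and its reverse cost the same).
DC→Y3→M8→P6→P9→R4→DC: 29+30+26+22+13+10 = 130
DC→Y3→M8→P6→R4→P9→DC: 29+30+26+32+13+3 = 133
DC→Y3→M8→P9→P6→R4→DC: 29+30+7+22+32+10 = 130
DC→Y3→M8→P9→R4→P6→DC: 29+30+7+13+32+25 = 136
DC→Y3→M8→R4→P6→P9→DC: 29+30+6+32+22+3 = 122
DC→Y3→M8→R4→P9→P6→DC: 29+30+6+13+22+25 = 125
DC→Y3→P6→M8→P9→R4→DC: 29+14+26+7+13+10 = 99
DC→Y3→P6→M8→R4→P9→DC: 29+14+26+6+13+3 = 91
DC→Y3→P6→P9→M8→R4→DC: 29+14+22+7+6+10 = 88
DC→Y3→P6→P9→R4→M8→DC: 29+14+22+13+6+4 = 88
DC→Y3→P6→R4→M8→P9→DC: 29+14+32+6+7+3 = 91
DC→Y3→P6→R4→P9→M8→DC: 29+14+32+13+7+4 = 99
DC→Y3→P9→M8→P6→R4→DC: 29+32+7+26+32+10 = 136
DC→Y3→P9→M8→R4→P6→DC: 29+32+7+6+32+25 = 131
… (46 more)
DC→M8→R4→Y3→P6→P9→DC: 4+6+24+14+22+3 = 73  ← best
The minimum is 73.
One optimal route: DC → M8 → R4 → Y3 → P6 → P9 → DC (or its reverse).

Minimum total distance: 73 m.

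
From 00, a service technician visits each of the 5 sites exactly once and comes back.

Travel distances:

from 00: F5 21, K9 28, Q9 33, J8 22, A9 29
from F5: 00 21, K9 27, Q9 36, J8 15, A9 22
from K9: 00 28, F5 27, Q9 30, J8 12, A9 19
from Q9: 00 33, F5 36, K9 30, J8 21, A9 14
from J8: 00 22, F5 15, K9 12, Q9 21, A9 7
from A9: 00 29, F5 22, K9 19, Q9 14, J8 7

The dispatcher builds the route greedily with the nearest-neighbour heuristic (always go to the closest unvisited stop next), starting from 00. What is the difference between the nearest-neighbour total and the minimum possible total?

00: F5=21, J8=22, K9=28, A9=29, Q9=33 ⇒ F5
F5: J8=15, A9=22, K9=27, Q9=36 ⇒ J8
J8: A9=7, K9=12, Q9=21 ⇒ A9
A9: Q9=14, K9=19 ⇒ Q9
Q9: K9=30 ⇒ K9
NN route 00 → F5 → J8 → A9 → Q9 → K9 → 00 costs 115.
Optimal: 00 → F5 → K9 → J8 → A9 → Q9 → 00 costs 114 (by enumerating all 60 distinct tours).
Excess = 115 − 114 = 1.

The nearest-neighbour route is 1 longer than optimal.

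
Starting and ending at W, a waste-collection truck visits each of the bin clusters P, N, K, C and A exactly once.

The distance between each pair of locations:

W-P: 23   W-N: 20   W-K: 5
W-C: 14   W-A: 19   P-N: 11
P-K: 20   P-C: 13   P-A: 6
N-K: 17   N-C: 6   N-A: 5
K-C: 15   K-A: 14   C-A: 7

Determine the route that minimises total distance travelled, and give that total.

W → P → N → K → C → A → W: 23+11+17+15+7+19 = 92
W → P → N → K → A → C → W: 23+11+17+14+7+14 = 86
W → P → N → C → K → A → W: 23+11+6+15+14+19 = 88
W → P → N → C → A → K → W: 23+11+6+7+14+5 = 66
W → P → N → A → K → C → W: 23+11+5+14+15+14 = 82
W → P → N → A → C → K → W: 23+11+5+7+15+5 = 66
W → P → K → N → C → A → W: 23+20+17+6+7+19 = 92
W → P → K → N → A → C → W: 23+20+17+5+7+14 = 86
W → P → K → C → N → A → W: 23+20+15+6+5+19 = 88
W → P → K → C → A → N → W: 23+20+15+7+5+20 = 90
W → P → K → A → N → C → W: 23+20+14+5+6+14 = 82
W → P → K → A → C → N → W: 23+20+14+7+6+20 = 90
W → P → C → N → K → A → W: 23+13+6+17+14+19 = 92
W → P → C → N → A → K → W: 23+13+6+5+14+5 = 66
… (46 more)
W → K → P → A → N → C → W: 5+20+6+5+6+14 = 56  ← best
The minimum is 56.
One optimal route: W → K → P → A → N → C → W (or its reverse).

56 — the shortest possible round trip.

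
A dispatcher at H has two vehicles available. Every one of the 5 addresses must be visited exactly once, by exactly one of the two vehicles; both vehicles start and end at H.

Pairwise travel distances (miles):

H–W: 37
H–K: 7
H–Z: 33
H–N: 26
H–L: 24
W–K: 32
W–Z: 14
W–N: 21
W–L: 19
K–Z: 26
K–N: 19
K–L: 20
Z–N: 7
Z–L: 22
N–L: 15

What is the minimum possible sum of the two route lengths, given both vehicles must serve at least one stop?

Try each way of splitting the stops between the two vehicles (each non-empty) and, for each split, find the best tour for each vehicle:
  {W} + {K, Z, N, L}: 74 + 79 = 153
  {K} + {W, Z, N, L}: 14 + 90 = 104
  {W, K} + {Z, N, L}: 76 + 79 = 155
  {Z} + {W, K, N, L}: 66 + 90 = 156
  {W, Z} + {K, N, L}: 84 + 65 = 149
  {K, Z} + {W, N, L}: 66 + 90 = 156
  … (15 splits in total)
Best: vehicle 1 H → K → H = 14; vehicle 2 H → N → Z → W → L → H = 90; combined 104.

Minimum combined distance: 104 miles.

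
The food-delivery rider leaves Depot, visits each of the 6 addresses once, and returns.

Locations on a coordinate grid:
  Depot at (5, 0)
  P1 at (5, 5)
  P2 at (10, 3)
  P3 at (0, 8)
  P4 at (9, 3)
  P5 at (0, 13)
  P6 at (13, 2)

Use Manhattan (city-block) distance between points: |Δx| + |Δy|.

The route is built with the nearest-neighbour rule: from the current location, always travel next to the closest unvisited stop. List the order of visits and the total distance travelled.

Total distance 58 via the nearest-neighbour route Depot → P1 → P4 → P2 → P6 → P3 → P5 → Depot.

Depot → [P1:5 / P4:7 / P2:8 / P6:10 / P3:13 / P5:18] → P1 (5)
P1 → [P4:6 / P2:7 / P3:8 / P6:11 / P5:13] → P4 (6)
P4 → [P2:1 / P6:5 / P3:14 / P5:19] → P2 (1)
P2 → [P6:4 / P3:15 / P5:20] → P6 (4)
P6 → [P3:19 / P5:24] → P3 (19)
P3 → [P5:5] → P5 (5)
Return P5→Depot: 18.
Total = 5 + 6 + 1 + 4 + 19 + 5 + 18 = 58.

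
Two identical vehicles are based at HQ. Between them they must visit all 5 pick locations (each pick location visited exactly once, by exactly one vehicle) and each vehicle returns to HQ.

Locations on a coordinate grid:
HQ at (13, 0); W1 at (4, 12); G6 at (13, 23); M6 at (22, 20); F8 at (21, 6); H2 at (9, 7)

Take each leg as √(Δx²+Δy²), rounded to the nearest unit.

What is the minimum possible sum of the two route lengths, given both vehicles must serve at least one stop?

78 — the smallest possible combined total.

Try each way of splitting the stops between the two vehicles (each non-empty) and, for each split, find the best tour for each vehicle:
  {W1} + {G6, M6, F8, H2}: 30 + 57 = 87
  {G6} + {W1, M6, F8, H2}: 46 + 59 = 105
  {W1, G6} + {M6, F8, H2}: 52 + 50 = 102
  {M6} + {W1, G6, F8, H2}: 44 + 58 = 102
  {W1, M6} + {G6, F8, H2}: 57 + 53 = 110
  {G6, M6} + {W1, F8, H2}: 54 + 43 = 97
  … (15 splits in total)
  {W1, G6, M6, F8} + {H2}: 62 + 16 = 78  ← best
Best: vehicle 1 HQ → W1 → G6 → M6 → F8 → HQ = 62; vehicle 2 HQ → H2 → HQ = 16; combined 78.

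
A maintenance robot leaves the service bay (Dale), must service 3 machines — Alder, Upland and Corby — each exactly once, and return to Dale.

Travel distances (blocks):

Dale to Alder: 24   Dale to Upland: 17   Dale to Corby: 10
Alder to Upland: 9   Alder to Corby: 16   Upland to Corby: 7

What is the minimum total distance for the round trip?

50 blocks — the shortest possible round trip.

With 3 stops there are 3!/2 = 3 distinct round trips (a route and its reverse cost the same).
Dale→Alder→Upland→Corby→Dale: 24+9+7+10 = 50
Dale→Alder→Corby→Upland→Dale: 24+16+7+17 = 64
Dale→Upland→Alder→Corby→Dale: 17+9+16+10 = 52
The minimum is 50.
One optimal route: Dale → Alder → Upland → Corby → Dale (or its reverse).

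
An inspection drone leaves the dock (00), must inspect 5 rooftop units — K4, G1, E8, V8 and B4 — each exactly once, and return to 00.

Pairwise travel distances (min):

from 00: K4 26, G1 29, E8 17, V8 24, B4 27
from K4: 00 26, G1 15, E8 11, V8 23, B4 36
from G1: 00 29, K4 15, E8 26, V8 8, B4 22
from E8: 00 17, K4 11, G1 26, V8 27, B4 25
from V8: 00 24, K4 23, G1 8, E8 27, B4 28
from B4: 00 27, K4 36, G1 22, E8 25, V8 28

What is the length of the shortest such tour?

There are 60 distinct closed tours to check (reversals are equivalent).
00 - K4 - G1 - E8 - V8 - B4 - 00: 26+15+26+27+28+27 = 149
00 - K4 - G1 - E8 - B4 - V8 - 00: 26+15+26+25+28+24 = 144
00 - K4 - G1 - V8 - E8 - B4 - 00: 26+15+8+27+25+27 = 128
00 - K4 - G1 - V8 - B4 - E8 - 00: 26+15+8+28+25+17 = 119
00 - K4 - G1 - B4 - E8 - V8 - 00: 26+15+22+25+27+24 = 139
00 - K4 - G1 - B4 - V8 - E8 - 00: 26+15+22+28+27+17 = 135
00 - K4 - E8 - G1 - V8 - B4 - 00: 26+11+26+8+28+27 = 126
00 - K4 - E8 - G1 - B4 - V8 - 00: 26+11+26+22+28+24 = 137
00 - K4 - E8 - V8 - G1 - B4 - 00: 26+11+27+8+22+27 = 121
00 - K4 - E8 - V8 - B4 - G1 - 00: 26+11+27+28+22+29 = 143
00 - K4 - E8 - B4 - G1 - V8 - 00: 26+11+25+22+8+24 = 116
00 - K4 - E8 - B4 - V8 - G1 - 00: 26+11+25+28+8+29 = 127
00 - K4 - V8 - G1 - E8 - B4 - 00: 26+23+8+26+25+27 = 135
00 - K4 - V8 - G1 - B4 - E8 - 00: 26+23+8+22+25+17 = 121
… (46 more)
00 - E8 - K4 - G1 - V8 - B4 - 00: 17+11+15+8+28+27 = 106  ← best
The minimum is 106.
One optimal route: 00 → E8 → K4 → G1 → V8 → B4 → 00 (or its reverse).

Minimum total distance: 106 min.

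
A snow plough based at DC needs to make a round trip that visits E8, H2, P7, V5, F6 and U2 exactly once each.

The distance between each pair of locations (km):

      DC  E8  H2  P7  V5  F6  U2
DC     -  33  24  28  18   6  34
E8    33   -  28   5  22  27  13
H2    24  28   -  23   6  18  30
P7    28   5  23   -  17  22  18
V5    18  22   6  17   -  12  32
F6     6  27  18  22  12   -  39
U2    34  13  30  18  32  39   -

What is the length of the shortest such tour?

Shortest round trip = 99 km.

There are 360 distinct closed tours to check (reversals are equivalent).
DC → E8 → H2 → P7 → V5 → F6 → U2 → DC: 33+28+23+17+12+39+34 = 186
DC → E8 → H2 → P7 → V5 → U2 → F6 → DC: 33+28+23+17+32+39+6 = 178
DC → E8 → H2 → P7 → F6 → V5 → U2 → DC: 33+28+23+22+12+32+34 = 184
DC → E8 → H2 → P7 → F6 → U2 → V5 → DC: 33+28+23+22+39+32+18 = 195
DC → E8 → H2 → P7 → U2 → V5 → F6 → DC: 33+28+23+18+32+12+6 = 152
DC → E8 → H2 → P7 → U2 → F6 → V5 → DC: 33+28+23+18+39+12+18 = 171
DC → E8 → H2 → V5 → P7 → F6 → U2 → DC: 33+28+6+17+22+39+34 = 179
DC → E8 → H2 → V5 → P7 → U2 → F6 → DC: 33+28+6+17+18+39+6 = 147
… (352 more)
DC → F6 → H2 → V5 → P7 → E8 → U2 → DC: 6+18+6+17+5+13+34 = 99  ← best
The minimum is 99.
One optimal route: DC → F6 → H2 → V5 → P7 → E8 → U2 → DC (or its reverse).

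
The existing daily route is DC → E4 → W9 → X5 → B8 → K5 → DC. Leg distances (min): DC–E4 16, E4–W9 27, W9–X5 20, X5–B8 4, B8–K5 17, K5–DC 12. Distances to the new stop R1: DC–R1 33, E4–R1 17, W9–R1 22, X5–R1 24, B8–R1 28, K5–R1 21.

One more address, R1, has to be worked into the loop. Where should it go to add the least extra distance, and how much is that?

Adding 12 min by placing R1 on the E4–W9 leg.

Insertion cost between consecutive stops i–j is d(i,R1) + d(R1,j) − d(i,j):
  between DC and E4: 33 + 17 − 16 = 34
  between E4 and W9: 17 + 22 − 27 = 12
  between W9 and X5: 22 + 24 − 20 = 26
  between X5 and B8: 24 + 28 − 4 = 48
  between B8 and K5: 28 + 21 − 17 = 32
  between K5 and DC: 21 + 33 − 12 = 42
Cheapest insertion is between E4 and W9, adding 12.
New total = 96 + 12 = 108.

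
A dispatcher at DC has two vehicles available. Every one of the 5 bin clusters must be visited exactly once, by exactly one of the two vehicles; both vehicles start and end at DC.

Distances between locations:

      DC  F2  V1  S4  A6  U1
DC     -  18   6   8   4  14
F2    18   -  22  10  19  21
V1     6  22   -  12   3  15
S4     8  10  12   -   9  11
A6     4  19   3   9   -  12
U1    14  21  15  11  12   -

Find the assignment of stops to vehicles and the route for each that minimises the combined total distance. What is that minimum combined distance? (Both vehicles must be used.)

There are 2^4 − 1 = 15 ways to divide the 5 stops into two non-empty groups. For each, the best each vehicle can do is its own shortest tour through its group:
  {F2} + {V1, S4, A6, U1}: 36 + 40 = 76
  {V1} + {F2, S4, A6, U1}: 12 + 55 = 67
  {F2, V1} + {S4, A6, U1}: 46 + 35 = 81
  {S4} + {F2, V1, A6, U1}: 16 + 60 = 76
  {F2, S4} + {V1, A6, U1}: 36 + 35 = 71
  {V1, S4} + {F2, A6, U1}: 26 + 55 = 81
  … (15 splits in total)
  {V1, A6} + {F2, S4, U1}: 13 + 53 = 66  ← best
Best: vehicle 1 DC → V1 → A6 → DC = 13; vehicle 2 DC → F2 → S4 → U1 → DC = 53; combined 66.

Minimum combined distance: 66.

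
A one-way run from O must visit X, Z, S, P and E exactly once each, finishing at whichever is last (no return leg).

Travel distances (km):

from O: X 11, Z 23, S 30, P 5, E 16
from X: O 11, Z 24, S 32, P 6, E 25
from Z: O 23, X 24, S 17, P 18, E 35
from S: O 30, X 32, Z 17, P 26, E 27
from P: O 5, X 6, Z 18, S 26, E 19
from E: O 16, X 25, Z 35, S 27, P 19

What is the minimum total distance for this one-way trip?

Minimum one-way distance = 79 km.

There are 5! = 120 possible orderings.
O→X→Z→S→P→E: 11+24+17+26+19 = 97
O→X→Z→S→E→P: 11+24+17+27+19 = 98
O→X→Z→P→S→E: 11+24+18+26+27 = 106
O→X→Z→P→E→S: 11+24+18+19+27 = 99
O→X→Z→E→S→P: 11+24+35+27+26 = 123
O→X→Z→E→P→S: 11+24+35+19+26 = 115
O→X→S→Z→P→E: 11+32+17+18+19 = 97
O→X→S→Z→E→P: 11+32+17+35+19 = 114
O→X→S→P→Z→E: 11+32+26+18+35 = 122
O→X→S→P→E→Z: 11+32+26+19+35 = 123
O→X→S→E→Z→P: 11+32+27+35+18 = 123
O→X→S→E→P→Z: 11+32+27+19+18 = 107
O→X→P→Z→S→E: 11+6+18+17+27 = 79
O→X→P→Z→E→S: 11+6+18+35+27 = 97
… (106 more)
The minimum is 79.
One shortest path: O → X → P → Z → S → E.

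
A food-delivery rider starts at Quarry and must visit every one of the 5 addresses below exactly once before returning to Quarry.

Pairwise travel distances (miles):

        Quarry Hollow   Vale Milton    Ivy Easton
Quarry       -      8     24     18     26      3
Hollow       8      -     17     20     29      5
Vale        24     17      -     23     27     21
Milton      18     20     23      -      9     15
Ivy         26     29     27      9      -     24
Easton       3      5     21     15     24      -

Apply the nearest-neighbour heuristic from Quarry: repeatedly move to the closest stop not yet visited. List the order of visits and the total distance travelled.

Total distance 83 miles via the nearest-neighbour route Quarry → Easton → Hollow → Vale → Milton → Ivy → Quarry.

Quarry → [Easton:3 / Hollow:8 / Milton:18 / Vale:24 / Ivy:26] → Easton (3)
Easton → [Hollow:5 / Milton:15 / Vale:21 / Ivy:24] → Hollow (5)
Hollow → [Vale:17 / Milton:20 / Ivy:29] → Vale (17)
Vale → [Milton:23 / Ivy:27] → Milton (23)
Milton → [Ivy:9] → Ivy (9)
Return Ivy→Quarry: 26.
Total = 3 + 5 + 17 + 23 + 9 + 26 = 83.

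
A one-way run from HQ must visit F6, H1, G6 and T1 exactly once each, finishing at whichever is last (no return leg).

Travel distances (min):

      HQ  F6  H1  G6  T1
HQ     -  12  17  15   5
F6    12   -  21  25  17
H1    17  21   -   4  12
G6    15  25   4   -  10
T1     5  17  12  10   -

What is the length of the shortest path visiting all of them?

There are 4! = 24 possible orderings.
HQ → F6 → H1 → G6 → T1: 12+21+4+10 = 47
HQ → F6 → H1 → T1 → G6: 12+21+12+10 = 55
HQ → F6 → G6 → H1 → T1: 12+25+4+12 = 53
HQ → F6 → G6 → T1 → H1: 12+25+10+12 = 59
HQ → F6 → T1 → H1 → G6: 12+17+12+4 = 45
HQ → F6 → T1 → G6 → H1: 12+17+10+4 = 43
HQ → H1 → F6 → G6 → T1: 17+21+25+10 = 73
HQ → H1 → F6 → T1 → G6: 17+21+17+10 = 65
HQ → H1 → G6 → F6 → T1: 17+4+25+17 = 63
HQ → H1 → G6 → T1 → F6: 17+4+10+17 = 48
HQ → H1 → T1 → F6 → G6: 17+12+17+25 = 71
HQ → H1 → T1 → G6 → F6: 17+12+10+25 = 64
HQ → G6 → F6 → H1 → T1: 15+25+21+12 = 73
HQ → G6 → F6 → T1 → H1: 15+25+17+12 = 69
… (10 more)
HQ → T1 → G6 → H1 → F6: 5+10+4+21 = 40  ← best
The minimum is 40.
One shortest path: HQ → T1 → G6 → H1 → F6.

Shortest open route: 40 min.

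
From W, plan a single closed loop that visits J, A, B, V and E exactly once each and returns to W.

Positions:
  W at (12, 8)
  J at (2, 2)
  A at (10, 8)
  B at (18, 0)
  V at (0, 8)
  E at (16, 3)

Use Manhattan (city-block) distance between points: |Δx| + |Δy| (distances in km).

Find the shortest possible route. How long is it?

52 km — the shortest possible round trip.

W → J → A → B → V → E → W: 16+14+16+26+21+9 = 102
W → J → A → B → E → V → W: 16+14+16+5+21+12 = 84
W → J → A → V → B → E → W: 16+14+10+26+5+9 = 80
W → J → A → V → E → B → W: 16+14+10+21+5+14 = 80
W → J → A → E → B → V → W: 16+14+11+5+26+12 = 84
W → J → A → E → V → B → W: 16+14+11+21+26+14 = 102
W → J → B → A → V → E → W: 16+18+16+10+21+9 = 90
W → J → B → A → E → V → W: 16+18+16+11+21+12 = 94
W → J → B → V → A → E → W: 16+18+26+10+11+9 = 90
W → J → B → V → E → A → W: 16+18+26+21+11+2 = 94
W → J → B → E → A → V → W: 16+18+5+11+10+12 = 72
W → J → B → E → V → A → W: 16+18+5+21+10+2 = 72
W → J → V → A → B → E → W: 16+8+10+16+5+9 = 64
W → J → V → A → E → B → W: 16+8+10+11+5+14 = 64
… (46 more)
W → A → V → J → B → E → W: 2+10+8+18+5+9 = 52  ← best
The minimum is 52.
One optimal route: W → A → V → J → B → E → W (or its reverse).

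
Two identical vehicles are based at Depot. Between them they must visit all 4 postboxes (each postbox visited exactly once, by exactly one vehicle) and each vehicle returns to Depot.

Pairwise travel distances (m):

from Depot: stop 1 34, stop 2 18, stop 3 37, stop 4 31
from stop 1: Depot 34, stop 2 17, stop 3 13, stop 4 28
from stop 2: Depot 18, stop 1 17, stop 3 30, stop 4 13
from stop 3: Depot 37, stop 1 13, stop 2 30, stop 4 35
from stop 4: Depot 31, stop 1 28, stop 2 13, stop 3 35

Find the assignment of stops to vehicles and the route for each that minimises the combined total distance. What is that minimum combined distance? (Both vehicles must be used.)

There are 2^3 − 1 = 7 ways to divide the 4 stops into two non-empty groups. For each, the best each vehicle can do is its own shortest tour through its group:
  {stop 1} + {stop 2, stop 3, stop 4}: 68 + 103 = 171
  {stop 2} + {stop 1, stop 3, stop 4}: 36 + 109 = 145
  {stop 1, stop 2} + {stop 3, stop 4}: 69 + 103 = 172
  {stop 3} + {stop 1, stop 2, stop 4}: 74 + 93 = 167
  {stop 1, stop 3} + {stop 2, stop 4}: 84 + 62 = 146
  {stop 2, stop 3} + {stop 1, stop 4}: 85 + 93 = 178
  … (7 splits in total)
Best: vehicle 1 Depot → stop 2 → Depot = 36; vehicle 2 Depot → stop 3 → stop 1 → stop 4 → Depot = 109; combined 145.

Minimum combined distance: 145 m.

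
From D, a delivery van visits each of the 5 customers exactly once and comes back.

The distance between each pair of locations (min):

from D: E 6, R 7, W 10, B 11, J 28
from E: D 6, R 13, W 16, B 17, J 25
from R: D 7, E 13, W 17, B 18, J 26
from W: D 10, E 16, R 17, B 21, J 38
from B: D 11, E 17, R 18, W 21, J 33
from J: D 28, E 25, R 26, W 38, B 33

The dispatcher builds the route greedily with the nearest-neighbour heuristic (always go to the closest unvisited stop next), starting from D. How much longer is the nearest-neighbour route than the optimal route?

The nearest-neighbour route is 12 min longer than optimal.

From D: E=6, R=7, W=10, B=11, J=28 → choose E (6).
From E: R=13, W=16, B=17, J=25 → choose R (13).
From R: W=17, B=18, J=26 → choose W (17).
From W: B=21, J=38 → choose B (21).
From B: J=33 → choose J (33).
NN route D → E → R → W → B → J → D costs 118.
Optimal: D → E → J → R → W → B → D costs 106 (by enumerating all 60 distinct tours).
Excess = 118 − 106 = 12.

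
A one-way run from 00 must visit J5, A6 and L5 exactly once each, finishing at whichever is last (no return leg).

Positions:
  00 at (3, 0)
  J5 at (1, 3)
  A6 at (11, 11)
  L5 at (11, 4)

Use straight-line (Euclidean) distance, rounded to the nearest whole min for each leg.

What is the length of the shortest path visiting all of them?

Minimum one-way distance = 21 min.

There are 3! = 6 possible orderings.
00 - J5 - A6 - L5: 4+13+7 = 24
00 - J5 - L5 - A6: 4+10+7 = 21
00 - A6 - J5 - L5: 14+13+10 = 37
00 - A6 - L5 - J5: 14+7+10 = 31
00 - L5 - J5 - A6: 9+10+13 = 32
00 - L5 - A6 - J5: 9+7+13 = 29
The minimum is 21.
One shortest path: 00 → J5 → L5 → A6.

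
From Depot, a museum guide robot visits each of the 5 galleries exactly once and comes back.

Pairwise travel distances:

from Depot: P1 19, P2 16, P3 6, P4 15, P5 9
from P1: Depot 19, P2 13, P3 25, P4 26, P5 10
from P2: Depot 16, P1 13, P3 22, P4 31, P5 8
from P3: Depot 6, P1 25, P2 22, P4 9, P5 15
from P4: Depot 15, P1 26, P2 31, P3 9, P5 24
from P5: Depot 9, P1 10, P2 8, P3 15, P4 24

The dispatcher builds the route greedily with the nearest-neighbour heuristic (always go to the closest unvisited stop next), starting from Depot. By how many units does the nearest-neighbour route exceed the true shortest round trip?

Depot: P3=6, P5=9, P4=15, P2=16, P1=19 ⇒ P3
P3: P4=9, P5=15, P2=22, P1=25 ⇒ P4
P4: P5=24, P1=26, P2=31 ⇒ P5
P5: P2=8, P1=10 ⇒ P2
P2: P1=13 ⇒ P1
NN route Depot → P3 → P4 → P5 → P2 → P1 → Depot costs 79.
Optimal: Depot → P3 → P4 → P1 → P2 → P5 → Depot costs 71 (by enumerating all 60 distinct tours).
Excess = 79 − 71 = 8.

Excess over optimum: 8.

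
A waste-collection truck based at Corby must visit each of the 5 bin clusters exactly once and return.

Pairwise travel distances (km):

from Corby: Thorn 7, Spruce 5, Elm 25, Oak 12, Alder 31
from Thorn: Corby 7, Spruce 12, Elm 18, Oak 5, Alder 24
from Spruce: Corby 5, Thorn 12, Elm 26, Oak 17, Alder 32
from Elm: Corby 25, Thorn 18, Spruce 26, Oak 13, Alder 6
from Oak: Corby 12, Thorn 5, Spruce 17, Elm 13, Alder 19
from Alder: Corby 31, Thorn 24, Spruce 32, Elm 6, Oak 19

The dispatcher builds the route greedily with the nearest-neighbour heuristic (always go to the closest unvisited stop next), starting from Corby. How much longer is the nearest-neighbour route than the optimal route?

From Corby: Spruce=5, Thorn=7, Oak=12, Elm=25, Alder=31 → choose Spruce (5).
From Spruce: Thorn=12, Oak=17, Elm=26, Alder=32 → choose Thorn (12).
From Thorn: Oak=5, Elm=18, Alder=24 → choose Oak (5).
From Oak: Elm=13, Alder=19 → choose Elm (13).
From Elm: Alder=6 → choose Alder (6).
NN route Corby → Spruce → Thorn → Oak → Elm → Alder → Corby costs 72.
Optimal: Corby → Thorn → Oak → Elm → Alder → Spruce → Corby costs 68 (by enumerating all 60 distinct tours).
Excess = 72 − 68 = 4.

Excess over optimum: 4 km.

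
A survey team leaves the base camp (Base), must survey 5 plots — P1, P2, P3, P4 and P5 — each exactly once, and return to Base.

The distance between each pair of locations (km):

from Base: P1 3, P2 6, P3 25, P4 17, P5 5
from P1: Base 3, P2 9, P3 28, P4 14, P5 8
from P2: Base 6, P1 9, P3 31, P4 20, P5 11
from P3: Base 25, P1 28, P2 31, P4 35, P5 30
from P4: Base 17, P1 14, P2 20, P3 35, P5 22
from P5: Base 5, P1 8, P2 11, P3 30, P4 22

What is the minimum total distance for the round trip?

99 km — the shortest possible round trip.

There are 60 distinct closed tours to check (reversals are equivalent).
Base → P1 → P2 → P3 → P4 → P5 → Base: 3+9+31+35+22+5 = 105
Base → P1 → P2 → P3 → P5 → P4 → Base: 3+9+31+30+22+17 = 112
Base → P1 → P2 → P4 → P3 → P5 → Base: 3+9+20+35+30+5 = 102
Base → P1 → P2 → P4 → P5 → P3 → Base: 3+9+20+22+30+25 = 109
Base → P1 → P2 → P5 → P3 → P4 → Base: 3+9+11+30+35+17 = 105
Base → P1 → P2 → P5 → P4 → P3 → Base: 3+9+11+22+35+25 = 105
Base → P1 → P3 → P2 → P4 → P5 → Base: 3+28+31+20+22+5 = 109
Base → P1 → P3 → P2 → P5 → P4 → Base: 3+28+31+11+22+17 = 112
Base → P1 → P3 → P4 → P2 → P5 → Base: 3+28+35+20+11+5 = 102
Base → P1 → P3 → P4 → P5 → P2 → Base: 3+28+35+22+11+6 = 105
Base → P1 → P3 → P5 → P2 → P4 → Base: 3+28+30+11+20+17 = 109
Base → P1 → P3 → P5 → P4 → P2 → Base: 3+28+30+22+20+6 = 109
Base → P1 → P4 → P2 → P3 → P5 → Base: 3+14+20+31+30+5 = 103
Base → P1 → P4 → P2 → P5 → P3 → Base: 3+14+20+11+30+25 = 103
… (46 more)
Base → P1 → P4 → P3 → P2 → P5 → Base: 3+14+35+31+11+5 = 99  ← best
The minimum is 99.
One optimal route: Base → P1 → P4 → P3 → P2 → P5 → Base (or its reverse).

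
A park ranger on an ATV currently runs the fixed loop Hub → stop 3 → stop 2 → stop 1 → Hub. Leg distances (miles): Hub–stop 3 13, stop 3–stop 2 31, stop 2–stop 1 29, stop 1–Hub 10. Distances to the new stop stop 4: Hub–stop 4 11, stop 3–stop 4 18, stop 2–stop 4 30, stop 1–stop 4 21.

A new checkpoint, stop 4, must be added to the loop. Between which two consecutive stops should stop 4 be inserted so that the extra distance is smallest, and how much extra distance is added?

Insertion cost between consecutive stops i–j is d(i,stop 4) + d(stop 4,j) − d(i,j):
  between Hub and stop 3: 11 + 18 − 13 = 16
  between stop 3 and stop 2: 18 + 30 − 31 = 17
  between stop 2 and stop 1: 30 + 21 − 29 = 22
  between stop 1 and Hub: 21 + 11 − 10 = 22
Cheapest insertion is between Hub and stop 3, adding 16.
New total = 83 + 16 = 99.

Adding 16 miles by placing stop 4 on the Hub–stop 3 leg.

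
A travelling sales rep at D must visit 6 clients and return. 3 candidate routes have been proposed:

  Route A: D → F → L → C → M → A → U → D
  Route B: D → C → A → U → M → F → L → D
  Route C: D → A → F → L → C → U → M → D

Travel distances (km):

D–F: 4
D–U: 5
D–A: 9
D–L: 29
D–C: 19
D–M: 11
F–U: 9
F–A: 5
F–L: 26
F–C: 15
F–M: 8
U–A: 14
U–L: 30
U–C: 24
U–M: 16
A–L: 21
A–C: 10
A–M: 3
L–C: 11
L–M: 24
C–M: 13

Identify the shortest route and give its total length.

Shortest is Route A, total 76 km.

Route A: 4 + 26 + 11 + 13 + 3 + 14 + 5 = 76
Route B: 19 + 10 + 14 + 16 + 8 + 26 + 29 = 122
Route C: 9 + 5 + 26 + 11 + 24 + 16 + 11 = 102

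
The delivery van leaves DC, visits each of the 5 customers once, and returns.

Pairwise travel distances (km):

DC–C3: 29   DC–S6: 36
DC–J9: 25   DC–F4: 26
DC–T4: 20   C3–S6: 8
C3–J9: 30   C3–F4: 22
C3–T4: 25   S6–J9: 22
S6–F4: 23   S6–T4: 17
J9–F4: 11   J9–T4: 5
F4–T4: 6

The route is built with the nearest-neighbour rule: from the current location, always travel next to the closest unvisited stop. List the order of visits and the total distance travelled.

Nearest-neighbour total = 102 km; route DC → T4 → J9 → F4 → C3 → S6 → DC.

DC → [T4:20 / J9:25 / F4:26 / C3:29 / S6:36] → T4 (20)
T4 → [J9:5 / F4:6 / S6:17 / C3:25] → J9 (5)
J9 → [F4:11 / S6:22 / C3:30] → F4 (11)
F4 → [C3:22 / S6:23] → C3 (22)
C3 → [S6:8] → S6 (8)
Return S6→DC: 36.
Total = 20 + 5 + 11 + 22 + 8 + 36 = 102.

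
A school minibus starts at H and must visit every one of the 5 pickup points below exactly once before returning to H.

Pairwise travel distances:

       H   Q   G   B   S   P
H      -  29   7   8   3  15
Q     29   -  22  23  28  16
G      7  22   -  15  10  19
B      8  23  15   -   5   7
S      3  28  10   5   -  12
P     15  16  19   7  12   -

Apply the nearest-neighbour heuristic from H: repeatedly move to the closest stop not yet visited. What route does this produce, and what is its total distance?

At H the remaining stops are S 3, G 7, B 8, P 15, Q 29; go to S.
At S the remaining stops are B 5, G 10, P 12, Q 28; go to B.
At B the remaining stops are P 7, G 15, Q 23; go to P.
At P the remaining stops are Q 16, G 19; go to Q.
At Q the remaining stops are G 22; go to G.
Return G→H: 7.
Total = 3 + 5 + 7 + 16 + 22 + 7 = 60.

Total distance 60 via the nearest-neighbour route H → S → B → P → Q → G → H.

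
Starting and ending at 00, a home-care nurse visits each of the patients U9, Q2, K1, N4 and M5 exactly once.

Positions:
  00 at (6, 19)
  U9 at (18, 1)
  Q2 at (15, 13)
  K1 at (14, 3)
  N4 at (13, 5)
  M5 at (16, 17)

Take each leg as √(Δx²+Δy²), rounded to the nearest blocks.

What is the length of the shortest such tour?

00→U9→Q2→K1→N4→M5→00: 22+12+10+2+12+10 = 68
00→U9→Q2→K1→M5→N4→00: 22+12+10+14+12+16 = 86
00→U9→Q2→N4→K1→M5→00: 22+12+8+2+14+10 = 68
00→U9→Q2→N4→M5→K1→00: 22+12+8+12+14+18 = 86
00→U9→Q2→M5→K1→N4→00: 22+12+4+14+2+16 = 70
00→U9→Q2→M5→N4→K1→00: 22+12+4+12+2+18 = 70
00→U9→K1→Q2→N4→M5→00: 22+4+10+8+12+10 = 66
00→U9→K1→Q2→M5→N4→00: 22+4+10+4+12+16 = 68
00→U9→K1→N4→Q2→M5→00: 22+4+2+8+4+10 = 50
00→U9→K1→N4→M5→Q2→00: 22+4+2+12+4+11 = 55
00→U9→K1→M5→Q2→N4→00: 22+4+14+4+8+16 = 68
00→U9→K1→M5→N4→Q2→00: 22+4+14+12+8+11 = 71
00→U9→N4→Q2→K1→M5→00: 22+6+8+10+14+10 = 70
00→U9→N4→Q2→M5→K1→00: 22+6+8+4+14+18 = 72
… (46 more)
00→N4→K1→U9→Q2→M5→00: 16+2+4+12+4+10 = 48  ← best
The minimum is 48.
One optimal route: 00 → N4 → K1 → U9 → Q2 → M5 → 00 (or its reverse).

Minimum total distance: 48 blocks.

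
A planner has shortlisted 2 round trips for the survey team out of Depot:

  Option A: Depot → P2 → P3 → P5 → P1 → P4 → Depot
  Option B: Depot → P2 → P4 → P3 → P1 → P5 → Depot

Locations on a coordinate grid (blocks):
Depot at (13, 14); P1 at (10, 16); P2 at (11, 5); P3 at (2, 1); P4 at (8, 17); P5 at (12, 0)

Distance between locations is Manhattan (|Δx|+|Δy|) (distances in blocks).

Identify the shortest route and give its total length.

Option A: 11 + 13 + 11 + 18 + 3 + 8 = 64
Option B: 11 + 15 + 22 + 23 + 18 + 15 = 104

Shortest is Option A, total 64 blocks.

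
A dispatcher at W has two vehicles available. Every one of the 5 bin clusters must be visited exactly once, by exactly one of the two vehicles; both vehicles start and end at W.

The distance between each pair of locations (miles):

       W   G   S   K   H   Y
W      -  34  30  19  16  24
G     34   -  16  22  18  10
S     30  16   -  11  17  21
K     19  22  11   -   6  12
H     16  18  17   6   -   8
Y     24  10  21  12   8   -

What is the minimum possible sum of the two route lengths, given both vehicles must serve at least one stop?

There are 2^4 − 1 = 15 ways to divide the 5 stops into two non-empty groups. For each, the best each vehicle can do is its own shortest tour through its group:
  {G} + {S, K, H, Y}: 68 + 75 = 143
  {S} + {G, K, H, Y}: 60 + 75 = 135
  {G, S} + {K, H, Y}: 80 + 55 = 135
  {K} + {G, S, H, Y}: 38 + 80 = 118
  {G, K} + {S, H, Y}: 75 + 75 = 150
  {S, K} + {G, H, Y}: 60 + 68 = 128
  … (15 splits in total)
  {H} + {G, S, K, Y}: 32 + 80 = 112  ← best
Best: vehicle 1 W → H → W = 32; vehicle 2 W → K → S → G → Y → W = 80; combined 112.

Minimum combined distance: 112 miles.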